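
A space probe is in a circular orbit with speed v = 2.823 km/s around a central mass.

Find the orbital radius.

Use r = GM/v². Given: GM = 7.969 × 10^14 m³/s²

Convert to SI: v = 2.823 km/s = 2823 m/s.
For a circular orbit, v² = GM / r, so r = GM / v².
r = 7.969e+14 / (2823)² m ≈ 1e+08 m = 100 Mm.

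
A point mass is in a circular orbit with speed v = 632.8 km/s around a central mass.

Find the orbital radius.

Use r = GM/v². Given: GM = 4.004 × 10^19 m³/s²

Convert to SI: v = 632.8 km/s = 632800 m/s.
For a circular orbit, v² = GM / r, so r = GM / v².
r = 4.004e+19 / (632800)² m ≈ 9.999e+07 m = 99.99 Mm.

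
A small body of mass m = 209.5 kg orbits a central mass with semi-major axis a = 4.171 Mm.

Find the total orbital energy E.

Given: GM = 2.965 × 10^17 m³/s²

Convert to SI: a = 4.171 Mm = 4.171e+06 m.
E = −GMm / (2a).
E = −2.965e+17 · 209.5 / (2 · 4.171e+06) J ≈ -7.446e+12 J = -7.446 TJ.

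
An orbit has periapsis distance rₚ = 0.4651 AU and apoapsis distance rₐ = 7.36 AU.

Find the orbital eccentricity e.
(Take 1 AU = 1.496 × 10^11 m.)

Convert to SI: rₚ = 0.4651 AU = 6.9579e+10 m; rₐ = 7.36 AU = 1.10106e+12 m.
e = (rₐ − rₚ) / (rₐ + rₚ).
e = (1.10106e+12 − 6.9579e+10) / (1.10106e+12 + 6.9579e+10) = 1.03148e+12 / 1.17063e+12 ≈ 0.8811.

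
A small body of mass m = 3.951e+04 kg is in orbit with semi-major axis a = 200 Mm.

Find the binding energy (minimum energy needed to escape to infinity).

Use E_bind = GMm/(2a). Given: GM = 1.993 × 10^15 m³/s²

Convert to SI: a = 200 Mm = 2e+08 m.
Total orbital energy is E = −GMm/(2a); binding energy is E_bind = −E = GMm/(2a).
E_bind = 1.993e+15 · 3.951e+04 / (2 · 2e+08) J ≈ 1.969e+11 J = 196.9 GJ.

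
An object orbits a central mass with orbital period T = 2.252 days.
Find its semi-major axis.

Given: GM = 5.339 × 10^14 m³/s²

Convert to SI: T = 2.252 days = 194573 s.
Invert Kepler's third law: a = (GM · T² / (4π²))^(1/3).
Substituting T = 194573 s and GM = 5.339e+14 m³/s²:
a = (5.339e+14 · (194573)² / (4π²))^(1/3) m
a ≈ 8e+07 m = 80 Mm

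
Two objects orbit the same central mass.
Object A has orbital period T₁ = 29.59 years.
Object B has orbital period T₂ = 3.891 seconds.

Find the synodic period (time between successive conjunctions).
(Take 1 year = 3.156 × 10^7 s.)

Convert to SI: T₁ = 29.59 years = 9.3386e+08 s.
T_syn = |T₁ · T₂ / (T₁ − T₂)|.
T_syn = |9.3386e+08 · 3.891 / (9.3386e+08 − 3.891)| s ≈ 3.891 s = 3.891 seconds.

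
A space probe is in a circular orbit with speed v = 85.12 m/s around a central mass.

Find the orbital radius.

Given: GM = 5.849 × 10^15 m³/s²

For a circular orbit, v² = GM / r, so r = GM / v².
r = 5.849e+15 / (85.12)² m ≈ 8.073e+11 m = 807.3 Gm.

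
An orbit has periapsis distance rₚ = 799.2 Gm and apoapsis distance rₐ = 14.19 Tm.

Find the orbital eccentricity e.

Convert to SI: rₚ = 799.2 Gm = 7.992e+11 m; rₐ = 14.19 Tm = 1.419e+13 m.
e = (rₐ − rₚ) / (rₐ + rₚ).
e = (1.419e+13 − 7.992e+11) / (1.419e+13 + 7.992e+11) = 1.33908e+13 / 1.49892e+13 ≈ 0.8934.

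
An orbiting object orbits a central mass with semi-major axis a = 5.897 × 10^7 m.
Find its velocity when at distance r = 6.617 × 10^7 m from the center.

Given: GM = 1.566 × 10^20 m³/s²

Vis-viva: v = √(GM · (2/r − 1/a)).
2/r − 1/a = 2/6.617e+07 − 1/5.897e+07 = 1.32674e-08 m⁻¹.
v = √(1.566e+20 · 1.32674e-08) m/s ≈ 1.441e+06 m/s = 1441 km/s.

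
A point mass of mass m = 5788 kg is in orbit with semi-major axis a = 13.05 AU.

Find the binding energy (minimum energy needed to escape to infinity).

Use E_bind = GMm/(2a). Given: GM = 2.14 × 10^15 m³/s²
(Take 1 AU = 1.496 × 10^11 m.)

Convert to SI: a = 13.05 AU = 1.95228e+12 m.
Total orbital energy is E = −GMm/(2a); binding energy is E_bind = −E = GMm/(2a).
E_bind = 2.14e+15 · 5788 / (2 · 1.95228e+12) J ≈ 3.172e+06 J = 3.172 MJ.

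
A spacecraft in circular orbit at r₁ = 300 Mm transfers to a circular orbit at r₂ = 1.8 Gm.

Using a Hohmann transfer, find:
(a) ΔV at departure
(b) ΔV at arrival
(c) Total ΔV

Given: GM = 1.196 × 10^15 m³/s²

Convert to SI: r₁ = 300 Mm = 3e+08 m; r₂ = 1.8 Gm = 1.8e+09 m.
Transfer semi-major axis: a_t = (r₁ + r₂)/2 = (3e+08 + 1.8e+09)/2 = 1.05e+09 m.
Circular speeds: v₁ = √(GM/r₁) = 1996.66 m/s, v₂ = √(GM/r₂) = 815.135 m/s.
Transfer speeds (vis-viva v² = GM(2/r − 1/a_t)): v₁ᵗ = 2614.25 m/s, v₂ᵗ = 435.708 m/s.
(a) ΔV₁ = |v₁ᵗ − v₁| ≈ 617.6 m/s = 617.6 m/s.
(b) ΔV₂ = |v₂ − v₂ᵗ| ≈ 379.4 m/s = 379.4 m/s.
(c) ΔV_total = ΔV₁ + ΔV₂ ≈ 997 m/s = 997 m/s.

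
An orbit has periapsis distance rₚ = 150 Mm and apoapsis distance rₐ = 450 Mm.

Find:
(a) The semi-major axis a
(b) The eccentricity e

Convert to SI: rₚ = 150 Mm = 1.5e+08 m; rₐ = 450 Mm = 4.5e+08 m.
(a) a = (rₚ + rₐ) / 2 = (1.5e+08 + 4.5e+08) / 2 ≈ 3e+08 m = 300 Mm.
(b) e = (rₐ − rₚ) / (rₐ + rₚ) = (4.5e+08 − 1.5e+08) / (4.5e+08 + 1.5e+08) ≈ 0.5.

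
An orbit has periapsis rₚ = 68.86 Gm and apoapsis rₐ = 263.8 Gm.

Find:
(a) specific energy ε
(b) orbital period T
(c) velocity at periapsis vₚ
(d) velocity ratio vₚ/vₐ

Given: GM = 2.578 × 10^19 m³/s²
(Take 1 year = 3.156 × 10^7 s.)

Convert to SI: rₚ = 68.86 Gm = 6.886e+10 m; rₐ = 263.8 Gm = 2.638e+11 m.
(a) With a = (rₚ + rₐ)/2 = 1.6633e+11 m, ε = −GM/(2a) = −2.578e+19/(2 · 1.6633e+11) J/kg ≈ -7.75e+07 J/kg
(b) With a = (rₚ + rₐ)/2 = 1.6633e+11 m, T = 2π √(a³/GM) = 2π √((1.6633e+11)³/2.578e+19) s ≈ 8.394e+07 s
(c) With a = (rₚ + rₐ)/2 = 1.6633e+11 m, vₚ = √(GM (2/rₚ − 1/a)) = √(2.578e+19 · (2/6.886e+10 − 1/1.6633e+11)) m/s ≈ 2.437e+04 m/s
(d) Conservation of angular momentum (rₚvₚ = rₐvₐ) gives vₚ/vₐ = rₐ/rₚ = 2.638e+11/6.886e+10 ≈ 3.831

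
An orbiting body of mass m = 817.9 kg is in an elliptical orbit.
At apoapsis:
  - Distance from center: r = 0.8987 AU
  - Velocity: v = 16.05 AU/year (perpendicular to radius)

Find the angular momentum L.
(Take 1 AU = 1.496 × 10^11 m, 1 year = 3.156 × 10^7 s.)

Convert to SI: r = 0.8987 AU = 1.34446e+11 m; v = 16.05 AU/year = 76079.8 m/s.
Since v is perpendicular to r, L = m · v · r.
L = 817.9 · 76079.8 · 1.34446e+11 kg·m²/s ≈ 8.366e+18 kg·m²/s.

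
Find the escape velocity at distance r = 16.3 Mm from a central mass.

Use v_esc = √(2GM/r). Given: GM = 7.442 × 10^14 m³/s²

Convert to SI: r = 16.3 Mm = 1.63e+07 m.
Escape velocity comes from setting total energy to zero: ½v² − GM/r = 0 ⇒ v_esc = √(2GM / r).
v_esc = √(2 · 7.442e+14 / 1.63e+07) m/s ≈ 9556 m/s = 9.556 km/s.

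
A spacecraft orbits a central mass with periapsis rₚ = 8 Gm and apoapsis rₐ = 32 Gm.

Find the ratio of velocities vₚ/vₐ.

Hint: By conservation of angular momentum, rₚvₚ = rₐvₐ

Convert to SI: rₚ = 8 Gm = 8e+09 m; rₐ = 32 Gm = 3.2e+10 m.
Conservation of angular momentum gives rₚvₚ = rₐvₐ, so vₚ/vₐ = rₐ/rₚ.
vₚ/vₐ = 3.2e+10 / 8e+09 ≈ 4.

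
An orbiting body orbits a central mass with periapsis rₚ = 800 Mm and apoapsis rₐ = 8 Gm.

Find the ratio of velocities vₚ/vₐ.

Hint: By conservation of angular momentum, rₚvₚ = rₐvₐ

Convert to SI: rₚ = 800 Mm = 8e+08 m; rₐ = 8 Gm = 8e+09 m.
Conservation of angular momentum gives rₚvₚ = rₐvₐ, so vₚ/vₐ = rₐ/rₚ.
vₚ/vₐ = 8e+09 / 8e+08 ≈ 10.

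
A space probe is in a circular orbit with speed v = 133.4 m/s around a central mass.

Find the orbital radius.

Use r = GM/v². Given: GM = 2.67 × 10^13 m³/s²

For a circular orbit, v² = GM / r, so r = GM / v².
r = 2.67e+13 / (133.4)² m ≈ 1.5e+09 m = 1.5 Gm.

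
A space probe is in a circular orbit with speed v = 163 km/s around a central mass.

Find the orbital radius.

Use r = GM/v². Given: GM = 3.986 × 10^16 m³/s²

Convert to SI: v = 163 km/s = 163000 m/s.
For a circular orbit, v² = GM / r, so r = GM / v².
r = 3.986e+16 / (163000)² m ≈ 1.5e+06 m = 1.5 Mm.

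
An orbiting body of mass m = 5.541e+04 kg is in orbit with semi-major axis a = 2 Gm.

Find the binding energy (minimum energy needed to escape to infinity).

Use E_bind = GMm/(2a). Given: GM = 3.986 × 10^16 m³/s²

Convert to SI: a = 2 Gm = 2e+09 m.
Total orbital energy is E = −GMm/(2a); binding energy is E_bind = −E = GMm/(2a).
E_bind = 3.986e+16 · 5.541e+04 / (2 · 2e+09) J ≈ 5.522e+11 J = 552.2 GJ.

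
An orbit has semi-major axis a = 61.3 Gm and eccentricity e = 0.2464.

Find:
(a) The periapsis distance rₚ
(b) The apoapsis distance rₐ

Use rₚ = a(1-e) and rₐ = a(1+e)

Convert to SI: a = 61.3 Gm = 6.13e+10 m.
(a) rₚ = a(1 − e) = 6.13e+10 · (1 − 0.2464) = 6.13e+10 · 0.7536 ≈ 4.62e+10 m = 46.2 Gm.
(b) rₐ = a(1 + e) = 6.13e+10 · (1 + 0.2464) = 6.13e+10 · 1.2464 ≈ 7.64e+10 m = 76.4 Gm.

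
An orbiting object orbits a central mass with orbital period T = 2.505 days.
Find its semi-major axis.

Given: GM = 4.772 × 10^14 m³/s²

Convert to SI: T = 2.505 days = 216432 s.
Invert Kepler's third law: a = (GM · T² / (4π²))^(1/3).
Substituting T = 216432 s and GM = 4.772e+14 m³/s²:
a = (4.772e+14 · (216432)² / (4π²))^(1/3) m
a ≈ 8.273e+07 m = 82.73 Mm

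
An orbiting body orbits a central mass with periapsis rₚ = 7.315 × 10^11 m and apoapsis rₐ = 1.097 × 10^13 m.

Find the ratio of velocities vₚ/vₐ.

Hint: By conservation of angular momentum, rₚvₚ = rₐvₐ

Conservation of angular momentum gives rₚvₚ = rₐvₐ, so vₚ/vₐ = rₐ/rₚ.
vₚ/vₐ = 1.097e+13 / 7.315e+11 ≈ 15.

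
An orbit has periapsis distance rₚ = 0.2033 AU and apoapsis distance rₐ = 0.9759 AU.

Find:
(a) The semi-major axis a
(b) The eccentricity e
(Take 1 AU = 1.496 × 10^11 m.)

Convert to SI: rₚ = 0.2033 AU = 3.04137e+10 m; rₐ = 0.9759 AU = 1.45995e+11 m.
(a) a = (rₚ + rₐ) / 2 = (3.04137e+10 + 1.45995e+11) / 2 ≈ 8.82e+10 m = 0.5896 AU.
(b) e = (rₐ − rₚ) / (rₐ + rₚ) = (1.45995e+11 − 3.04137e+10) / (1.45995e+11 + 3.04137e+10) ≈ 0.6552.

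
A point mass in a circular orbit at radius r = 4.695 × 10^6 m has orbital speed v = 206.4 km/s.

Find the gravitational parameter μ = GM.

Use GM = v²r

Convert to SI: v = 206.4 km/s = 206400 m/s.
For a circular orbit v² = GM/r, so GM = v² · r.
GM = (206400)² · 4.695e+06 m³/s² ≈ 2e+17 m³/s² = 2 × 10^17 m³/s².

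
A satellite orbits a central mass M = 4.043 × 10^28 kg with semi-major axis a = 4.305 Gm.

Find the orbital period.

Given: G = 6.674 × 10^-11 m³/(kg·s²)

Convert to SI: a = 4.305 Gm = 4.305e+09 m.
GM = G · M = 6.674e-11 · 4.043e+28 = 2.6983e+18 m³/s².
Kepler's third law: T = 2π √(a³ / GM).
Substituting a = 4.305e+09 m and GM = 2.6983e+18 m³/s²:
T = 2π √((4.305e+09)³ / 2.6983e+18) s
T ≈ 1.08e+06 s = 12.5 days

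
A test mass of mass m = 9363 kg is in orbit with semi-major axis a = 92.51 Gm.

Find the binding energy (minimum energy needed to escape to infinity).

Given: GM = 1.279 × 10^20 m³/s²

Convert to SI: a = 92.51 Gm = 9.251e+10 m.
Total orbital energy is E = −GMm/(2a); binding energy is E_bind = −E = GMm/(2a).
E_bind = 1.279e+20 · 9363 / (2 · 9.251e+10) J ≈ 6.472e+12 J = 6.472 TJ.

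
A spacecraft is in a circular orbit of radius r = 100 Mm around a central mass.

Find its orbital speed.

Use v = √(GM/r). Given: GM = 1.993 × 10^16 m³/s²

Convert to SI: r = 100 Mm = 1e+08 m.
For a circular orbit, gravity supplies the centripetal force, so v = √(GM / r).
v = √(1.993e+16 / 1e+08) m/s ≈ 1.412e+04 m/s = 14.12 km/s.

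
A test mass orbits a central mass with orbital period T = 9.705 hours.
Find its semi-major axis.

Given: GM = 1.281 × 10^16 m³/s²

Convert to SI: T = 9.705 hours = 34938 s.
Invert Kepler's third law: a = (GM · T² / (4π²))^(1/3).
Substituting T = 34938 s and GM = 1.281e+16 m³/s²:
a = (1.281e+16 · (34938)² / (4π²))^(1/3) m
a ≈ 7.344e+07 m = 73.44 Mm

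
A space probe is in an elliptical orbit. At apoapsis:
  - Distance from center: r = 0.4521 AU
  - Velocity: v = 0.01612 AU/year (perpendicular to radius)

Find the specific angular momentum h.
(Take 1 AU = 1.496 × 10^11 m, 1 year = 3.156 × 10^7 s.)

Convert to SI: r = 0.4521 AU = 6.76342e+10 m; v = 0.01612 AU/year = 76.4117 m/s.
With v perpendicular to r, h = r · v.
h = 6.76342e+10 · 76.4117 m²/s ≈ 5.168e+12 m²/s.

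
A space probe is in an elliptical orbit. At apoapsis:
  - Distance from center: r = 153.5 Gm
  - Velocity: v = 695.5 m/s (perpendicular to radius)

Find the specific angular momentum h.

Convert to SI: r = 153.5 Gm = 1.535e+11 m.
With v perpendicular to r, h = r · v.
h = 1.535e+11 · 695.5 m²/s ≈ 1.068e+14 m²/s.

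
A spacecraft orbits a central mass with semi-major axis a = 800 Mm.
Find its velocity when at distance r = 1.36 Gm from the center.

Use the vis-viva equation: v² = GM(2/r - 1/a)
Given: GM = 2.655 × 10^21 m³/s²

Convert to SI: a = 800 Mm = 8e+08 m; r = 1.36 Gm = 1.36e+09 m.
Vis-viva: v = √(GM · (2/r − 1/a)).
2/r − 1/a = 2/1.36e+09 − 1/8e+08 = 2.20588e-10 m⁻¹.
v = √(2.655e+21 · 2.20588e-10) m/s ≈ 7.653e+05 m/s = 765.3 km/s.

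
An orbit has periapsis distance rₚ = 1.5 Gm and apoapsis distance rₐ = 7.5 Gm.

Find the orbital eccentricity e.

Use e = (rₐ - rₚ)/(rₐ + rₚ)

Convert to SI: rₚ = 1.5 Gm = 1.5e+09 m; rₐ = 7.5 Gm = 7.5e+09 m.
e = (rₐ − rₚ) / (rₐ + rₚ).
e = (7.5e+09 − 1.5e+09) / (7.5e+09 + 1.5e+09) = 6e+09 / 9e+09 ≈ 0.6667.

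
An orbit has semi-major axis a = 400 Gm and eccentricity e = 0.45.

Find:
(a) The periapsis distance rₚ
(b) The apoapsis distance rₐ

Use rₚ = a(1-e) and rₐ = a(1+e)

Convert to SI: a = 400 Gm = 4e+11 m.
(a) rₚ = a(1 − e) = 4e+11 · (1 − 0.45) = 4e+11 · 0.55 ≈ 2.2e+11 m = 220 Gm.
(b) rₐ = a(1 + e) = 4e+11 · (1 + 0.45) = 4e+11 · 1.45 ≈ 5.8e+11 m = 580 Gm.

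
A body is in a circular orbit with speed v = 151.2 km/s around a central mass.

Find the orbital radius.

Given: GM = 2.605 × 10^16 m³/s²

Convert to SI: v = 151.2 km/s = 151200 m/s.
For a circular orbit, v² = GM / r, so r = GM / v².
r = 2.605e+16 / (151200)² m ≈ 1.139e+06 m = 1.139 Mm.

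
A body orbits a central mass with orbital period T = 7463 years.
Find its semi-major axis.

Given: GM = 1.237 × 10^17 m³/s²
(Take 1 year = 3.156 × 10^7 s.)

Convert to SI: T = 7463 years = 2.35532e+11 s.
Invert Kepler's third law: a = (GM · T² / (4π²))^(1/3).
Substituting T = 2.35532e+11 s and GM = 1.237e+17 m³/s²:
a = (1.237e+17 · (2.35532e+11)² / (4π²))^(1/3) m
a ≈ 5.581e+12 m = 5.581 × 10^12 m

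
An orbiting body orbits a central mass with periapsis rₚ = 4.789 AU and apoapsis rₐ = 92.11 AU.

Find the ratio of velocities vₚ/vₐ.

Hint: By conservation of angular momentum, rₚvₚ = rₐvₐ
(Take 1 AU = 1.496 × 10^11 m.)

Convert to SI: rₚ = 4.789 AU = 7.16434e+11 m; rₐ = 92.11 AU = 1.37797e+13 m.
Conservation of angular momentum gives rₚvₚ = rₐvₐ, so vₚ/vₐ = rₐ/rₚ.
vₚ/vₐ = 1.37797e+13 / 7.16434e+11 ≈ 19.23.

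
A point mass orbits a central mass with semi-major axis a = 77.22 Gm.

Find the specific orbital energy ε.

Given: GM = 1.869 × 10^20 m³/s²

Convert to SI: a = 77.22 Gm = 7.722e+10 m.
ε = −GM / (2a).
ε = −1.869e+20 / (2 · 7.722e+10) J/kg ≈ -1.21e+09 J/kg = -1.21 GJ/kg.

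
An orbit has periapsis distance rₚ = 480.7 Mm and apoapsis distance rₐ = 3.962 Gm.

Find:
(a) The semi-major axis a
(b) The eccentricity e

Convert to SI: rₚ = 480.7 Mm = 4.807e+08 m; rₐ = 3.962 Gm = 3.962e+09 m.
(a) a = (rₚ + rₐ) / 2 = (4.807e+08 + 3.962e+09) / 2 ≈ 2.221e+09 m = 2.221 Gm.
(b) e = (rₐ − rₚ) / (rₐ + rₚ) = (3.962e+09 − 4.807e+08) / (3.962e+09 + 4.807e+08) ≈ 0.7836.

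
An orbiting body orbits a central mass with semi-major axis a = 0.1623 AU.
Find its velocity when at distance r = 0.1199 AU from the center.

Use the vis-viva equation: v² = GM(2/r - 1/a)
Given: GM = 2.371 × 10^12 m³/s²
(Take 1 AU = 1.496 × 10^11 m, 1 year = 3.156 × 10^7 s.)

Convert to SI: a = 0.1623 AU = 2.42801e+10 m; r = 0.1199 AU = 1.7937e+10 m.
Vis-viva: v = √(GM · (2/r − 1/a)).
2/r − 1/a = 2/1.7937e+10 − 1/2.42801e+10 = 7.03151e-11 m⁻¹.
v = √(2.371e+12 · 7.03151e-11) m/s ≈ 12.91 m/s = 0.002724 AU/year.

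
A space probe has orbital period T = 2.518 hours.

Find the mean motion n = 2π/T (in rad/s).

Convert to SI: T = 2.518 hours = 9064.8 s.
n = 2π / T.
n = 2π / 9064.8 s ≈ 0.0006931 rad/s.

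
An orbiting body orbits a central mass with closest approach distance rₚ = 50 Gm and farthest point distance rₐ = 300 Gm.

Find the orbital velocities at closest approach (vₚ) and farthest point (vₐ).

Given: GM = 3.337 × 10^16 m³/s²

Convert to SI: rₚ = 50 Gm = 5e+10 m; rₐ = 300 Gm = 3e+11 m.
Use the vis-viva equation v² = GM(2/r − 1/a) with a = (rₚ + rₐ)/2 = (5e+10 + 3e+11)/2 = 1.75e+11 m.
vₚ = √(GM · (2/rₚ − 1/a)) = √(3.337e+16 · (2/5e+10 − 1/1.75e+11)) m/s ≈ 1070 m/s = 1.07 km/s.
vₐ = √(GM · (2/rₐ − 1/a)) = √(3.337e+16 · (2/3e+11 − 1/1.75e+11)) m/s ≈ 178.3 m/s = 178.3 m/s.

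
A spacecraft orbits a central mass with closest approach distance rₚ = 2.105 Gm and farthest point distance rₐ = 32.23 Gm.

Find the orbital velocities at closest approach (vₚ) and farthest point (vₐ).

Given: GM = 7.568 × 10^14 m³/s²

Convert to SI: rₚ = 2.105 Gm = 2.105e+09 m; rₐ = 32.23 Gm = 3.223e+10 m.
Use the vis-viva equation v² = GM(2/r − 1/a) with a = (rₚ + rₐ)/2 = (2.105e+09 + 3.223e+10)/2 = 1.71675e+10 m.
vₚ = √(GM · (2/rₚ − 1/a)) = √(7.568e+14 · (2/2.105e+09 − 1/1.71675e+10)) m/s ≈ 821.6 m/s = 821.6 m/s.
vₐ = √(GM · (2/rₐ − 1/a)) = √(7.568e+14 · (2/3.223e+10 − 1/1.71675e+10)) m/s ≈ 53.66 m/s = 53.66 m/s.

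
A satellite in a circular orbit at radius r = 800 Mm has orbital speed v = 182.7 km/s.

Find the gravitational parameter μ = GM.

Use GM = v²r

Convert to SI: r = 800 Mm = 8e+08 m; v = 182.7 km/s = 182700 m/s.
For a circular orbit v² = GM/r, so GM = v² · r.
GM = (182700)² · 8e+08 m³/s² ≈ 2.67e+19 m³/s² = 2.67 × 10^19 m³/s².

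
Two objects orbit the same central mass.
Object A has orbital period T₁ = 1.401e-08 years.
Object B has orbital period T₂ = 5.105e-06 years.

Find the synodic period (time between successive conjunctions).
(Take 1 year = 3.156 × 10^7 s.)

Convert to SI: T₁ = 1.401e-08 years = 0.442156 s; T₂ = 5.105e-06 years = 161.114 s.
T_syn = |T₁ · T₂ / (T₁ − T₂)|.
T_syn = |0.442156 · 161.114 / (0.442156 − 161.114)| s ≈ 0.4434 s = 1.405e-08 years.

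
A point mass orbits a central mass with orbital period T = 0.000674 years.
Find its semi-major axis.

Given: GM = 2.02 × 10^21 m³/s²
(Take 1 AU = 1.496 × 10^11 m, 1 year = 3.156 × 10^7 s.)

Convert to SI: T = 0.000674 years = 21271.4 s.
Invert Kepler's third law: a = (GM · T² / (4π²))^(1/3).
Substituting T = 21271.4 s and GM = 2.02e+21 m³/s²:
a = (2.02e+21 · (21271.4)² / (4π²))^(1/3) m
a ≈ 2.85e+09 m = 0.01905 AU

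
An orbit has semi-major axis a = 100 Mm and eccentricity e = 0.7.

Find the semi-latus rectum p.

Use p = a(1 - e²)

Convert to SI: a = 100 Mm = 1e+08 m.
p = a (1 − e²).
p = 1e+08 · (1 − (0.7)²) = 1e+08 · 0.51 ≈ 5.1e+07 m = 51 Mm.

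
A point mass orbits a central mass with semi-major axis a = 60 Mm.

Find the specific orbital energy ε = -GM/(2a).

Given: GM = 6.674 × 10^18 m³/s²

Convert to SI: a = 60 Mm = 6e+07 m.
ε = −GM / (2a).
ε = −6.674e+18 / (2 · 6e+07) J/kg ≈ -5.562e+10 J/kg = -55.62 GJ/kg.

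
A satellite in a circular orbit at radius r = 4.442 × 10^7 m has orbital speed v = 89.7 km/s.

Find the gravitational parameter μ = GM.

Convert to SI: v = 89.7 km/s = 89700 m/s.
For a circular orbit v² = GM/r, so GM = v² · r.
GM = (89700)² · 4.442e+07 m³/s² ≈ 3.574e+17 m³/s² = 3.574 × 10^17 m³/s².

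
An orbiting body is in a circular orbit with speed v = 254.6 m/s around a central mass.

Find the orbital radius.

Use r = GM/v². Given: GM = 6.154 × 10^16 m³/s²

For a circular orbit, v² = GM / r, so r = GM / v².
r = 6.154e+16 / (254.6)² m ≈ 9.494e+11 m = 949.4 Gm.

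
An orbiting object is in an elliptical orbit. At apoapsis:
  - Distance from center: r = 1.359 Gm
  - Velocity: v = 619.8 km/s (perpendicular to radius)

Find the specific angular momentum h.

Convert to SI: r = 1.359 Gm = 1.359e+09 m; v = 619.8 km/s = 619800 m/s.
With v perpendicular to r, h = r · v.
h = 1.359e+09 · 619800 m²/s ≈ 8.423e+14 m²/s.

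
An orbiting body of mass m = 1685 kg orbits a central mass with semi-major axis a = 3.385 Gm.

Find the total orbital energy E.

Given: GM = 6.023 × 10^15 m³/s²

Convert to SI: a = 3.385 Gm = 3.385e+09 m.
E = −GMm / (2a).
E = −6.023e+15 · 1685 / (2 · 3.385e+09) J ≈ -1.499e+09 J = -1.499 GJ.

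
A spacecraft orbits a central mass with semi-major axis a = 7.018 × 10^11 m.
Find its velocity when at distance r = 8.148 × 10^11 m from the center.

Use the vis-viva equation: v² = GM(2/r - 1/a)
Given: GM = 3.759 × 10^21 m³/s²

Vis-viva: v = √(GM · (2/r − 1/a)).
2/r − 1/a = 2/8.148e+11 − 1/7.018e+11 = 1.02968e-12 m⁻¹.
v = √(3.759e+21 · 1.02968e-12) m/s ≈ 6.221e+04 m/s = 62.21 km/s.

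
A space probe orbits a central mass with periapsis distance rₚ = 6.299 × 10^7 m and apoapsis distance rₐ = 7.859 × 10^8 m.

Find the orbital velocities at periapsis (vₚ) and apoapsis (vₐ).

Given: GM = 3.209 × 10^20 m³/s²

Use the vis-viva equation v² = GM(2/r − 1/a) with a = (rₚ + rₐ)/2 = (6.299e+07 + 7.859e+08)/2 = 4.24445e+08 m.
vₚ = √(GM · (2/rₚ − 1/a)) = √(3.209e+20 · (2/6.299e+07 − 1/4.24445e+08)) m/s ≈ 3.071e+06 m/s = 3071 km/s.
vₐ = √(GM · (2/rₐ − 1/a)) = √(3.209e+20 · (2/7.859e+08 − 1/4.24445e+08)) m/s ≈ 2.462e+05 m/s = 246.2 km/s.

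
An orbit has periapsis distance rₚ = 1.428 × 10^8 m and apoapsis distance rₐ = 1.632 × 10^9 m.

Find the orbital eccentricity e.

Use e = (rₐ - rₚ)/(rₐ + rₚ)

e = (rₐ − rₚ) / (rₐ + rₚ).
e = (1.632e+09 − 1.428e+08) / (1.632e+09 + 1.428e+08) = 1.4892e+09 / 1.7748e+09 ≈ 0.8391.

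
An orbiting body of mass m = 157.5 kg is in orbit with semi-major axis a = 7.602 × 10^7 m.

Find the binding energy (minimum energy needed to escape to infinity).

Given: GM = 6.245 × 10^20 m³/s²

Total orbital energy is E = −GMm/(2a); binding energy is E_bind = −E = GMm/(2a).
E_bind = 6.245e+20 · 157.5 / (2 · 7.602e+07) J ≈ 6.469e+14 J = 646.9 TJ.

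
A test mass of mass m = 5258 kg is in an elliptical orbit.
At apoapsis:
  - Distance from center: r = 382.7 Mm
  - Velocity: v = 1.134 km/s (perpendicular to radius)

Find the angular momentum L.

Convert to SI: r = 382.7 Mm = 3.827e+08 m; v = 1.134 km/s = 1134 m/s.
Since v is perpendicular to r, L = m · v · r.
L = 5258 · 1134 · 3.827e+08 kg·m²/s ≈ 2.282e+15 kg·m²/s.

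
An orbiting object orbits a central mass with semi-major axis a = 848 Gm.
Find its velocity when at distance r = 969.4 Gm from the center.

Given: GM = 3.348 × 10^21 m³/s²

Convert to SI: a = 848 Gm = 8.48e+11 m; r = 969.4 Gm = 9.694e+11 m.
Vis-viva: v = √(GM · (2/r − 1/a)).
2/r − 1/a = 2/9.694e+11 − 1/8.48e+11 = 8.83887e-13 m⁻¹.
v = √(3.348e+21 · 8.83887e-13) m/s ≈ 5.44e+04 m/s = 54.4 km/s.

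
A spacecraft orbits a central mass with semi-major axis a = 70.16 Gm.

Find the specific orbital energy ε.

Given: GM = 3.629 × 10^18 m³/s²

Convert to SI: a = 70.16 Gm = 7.016e+10 m.
ε = −GM / (2a).
ε = −3.629e+18 / (2 · 7.016e+10) J/kg ≈ -2.586e+07 J/kg = -25.86 MJ/kg.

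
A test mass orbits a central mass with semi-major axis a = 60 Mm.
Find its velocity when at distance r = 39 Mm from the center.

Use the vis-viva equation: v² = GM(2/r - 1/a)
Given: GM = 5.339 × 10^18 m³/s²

Convert to SI: a = 60 Mm = 6e+07 m; r = 39 Mm = 3.9e+07 m.
Vis-viva: v = √(GM · (2/r − 1/a)).
2/r − 1/a = 2/3.9e+07 − 1/6e+07 = 3.46154e-08 m⁻¹.
v = √(5.339e+18 · 3.46154e-08) m/s ≈ 4.299e+05 m/s = 429.9 km/s.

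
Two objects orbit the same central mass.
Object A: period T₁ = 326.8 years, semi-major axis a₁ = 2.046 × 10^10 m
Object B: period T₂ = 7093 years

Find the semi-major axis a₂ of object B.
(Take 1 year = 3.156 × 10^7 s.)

Convert to SI: T₁ = 326.8 years = 1.03138e+10 s; T₂ = 7093 years = 2.23855e+11 s.
Kepler's third law: (T₁/T₂)² = (a₁/a₂)³ ⇒ a₂ = a₁ · (T₂/T₁)^(2/3).
T₂/T₁ = 2.23855e+11 / 1.03138e+10 = 21.7044.
a₂ = 2.046e+10 · (21.7044)^(2/3) m ≈ 1.592e+11 m = 1.592 × 10^11 m.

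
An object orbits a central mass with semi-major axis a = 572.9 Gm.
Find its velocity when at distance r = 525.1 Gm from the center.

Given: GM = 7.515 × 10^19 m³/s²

Convert to SI: a = 572.9 Gm = 5.729e+11 m; r = 525.1 Gm = 5.251e+11 m.
Vis-viva: v = √(GM · (2/r − 1/a)).
2/r − 1/a = 2/5.251e+11 − 1/5.729e+11 = 2.06329e-12 m⁻¹.
v = √(7.515e+19 · 2.06329e-12) m/s ≈ 1.245e+04 m/s = 12.45 km/s.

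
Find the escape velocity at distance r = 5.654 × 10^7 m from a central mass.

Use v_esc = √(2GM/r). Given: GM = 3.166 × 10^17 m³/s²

Escape velocity comes from setting total energy to zero: ½v² − GM/r = 0 ⇒ v_esc = √(2GM / r).
v_esc = √(2 · 3.166e+17 / 5.654e+07) m/s ≈ 1.058e+05 m/s = 105.8 km/s.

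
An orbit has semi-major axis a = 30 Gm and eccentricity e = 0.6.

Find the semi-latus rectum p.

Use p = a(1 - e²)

Convert to SI: a = 30 Gm = 3e+10 m.
p = a (1 − e²).
p = 3e+10 · (1 − (0.6)²) = 3e+10 · 0.64 ≈ 1.92e+10 m = 19.2 Gm.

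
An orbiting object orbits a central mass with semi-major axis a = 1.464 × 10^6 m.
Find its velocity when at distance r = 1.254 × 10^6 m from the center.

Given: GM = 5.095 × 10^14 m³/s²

Vis-viva: v = √(GM · (2/r − 1/a)).
2/r − 1/a = 2/1.254e+06 − 1/1.464e+06 = 9.11836e-07 m⁻¹.
v = √(5.095e+14 · 9.11836e-07) m/s ≈ 2.155e+04 m/s = 21.55 km/s.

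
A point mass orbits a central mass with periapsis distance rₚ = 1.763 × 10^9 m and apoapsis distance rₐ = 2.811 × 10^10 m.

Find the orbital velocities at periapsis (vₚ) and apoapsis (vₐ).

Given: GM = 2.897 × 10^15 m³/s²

Use the vis-viva equation v² = GM(2/r − 1/a) with a = (rₚ + rₐ)/2 = (1.763e+09 + 2.811e+10)/2 = 1.49365e+10 m.
vₚ = √(GM · (2/rₚ − 1/a)) = √(2.897e+15 · (2/1.763e+09 − 1/1.49365e+10)) m/s ≈ 1759 m/s = 1.759 km/s.
vₐ = √(GM · (2/rₐ − 1/a)) = √(2.897e+15 · (2/2.811e+10 − 1/1.49365e+10)) m/s ≈ 110.3 m/s = 110.3 m/s.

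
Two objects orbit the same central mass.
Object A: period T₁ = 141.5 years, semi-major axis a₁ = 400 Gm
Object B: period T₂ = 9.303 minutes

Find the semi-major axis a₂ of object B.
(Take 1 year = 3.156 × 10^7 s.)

Convert to SI: T₁ = 141.5 years = 4.46574e+09 s; a₁ = 400 Gm = 4e+11 m; T₂ = 9.303 minutes = 558.18 s.
Kepler's third law: (T₁/T₂)² = (a₁/a₂)³ ⇒ a₂ = a₁ · (T₂/T₁)^(2/3).
T₂/T₁ = 558.18 / 4.46574e+09 = 1.24992e-07.
a₂ = 4e+11 · (1.24992e-07)^(2/3) m ≈ 1e+07 m = 10 Mm.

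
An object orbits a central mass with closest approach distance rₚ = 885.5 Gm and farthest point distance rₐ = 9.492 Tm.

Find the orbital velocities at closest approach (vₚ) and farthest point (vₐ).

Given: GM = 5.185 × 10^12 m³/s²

Convert to SI: rₚ = 885.5 Gm = 8.855e+11 m; rₐ = 9.492 Tm = 9.492e+12 m.
Use the vis-viva equation v² = GM(2/r − 1/a) with a = (rₚ + rₐ)/2 = (8.855e+11 + 9.492e+12)/2 = 5.18875e+12 m.
vₚ = √(GM · (2/rₚ − 1/a)) = √(5.185e+12 · (2/8.855e+11 − 1/5.18875e+12)) m/s ≈ 3.273 m/s = 3.273 m/s.
vₐ = √(GM · (2/rₐ − 1/a)) = √(5.185e+12 · (2/9.492e+12 − 1/5.18875e+12)) m/s ≈ 0.3053 m/s = 0.3053 m/s.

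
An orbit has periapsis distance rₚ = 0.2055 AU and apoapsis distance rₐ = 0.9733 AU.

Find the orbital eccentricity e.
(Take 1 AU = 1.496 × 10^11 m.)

Convert to SI: rₚ = 0.2055 AU = 3.07428e+10 m; rₐ = 0.9733 AU = 1.45606e+11 m.
e = (rₐ − rₚ) / (rₐ + rₚ).
e = (1.45606e+11 − 3.07428e+10) / (1.45606e+11 + 3.07428e+10) = 1.14863e+11 / 1.76348e+11 ≈ 0.6513.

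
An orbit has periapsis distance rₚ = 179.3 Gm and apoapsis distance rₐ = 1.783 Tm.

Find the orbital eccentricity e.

Convert to SI: rₚ = 179.3 Gm = 1.793e+11 m; rₐ = 1.783 Tm = 1.783e+12 m.
e = (rₐ − rₚ) / (rₐ + rₚ).
e = (1.783e+12 − 1.793e+11) / (1.783e+12 + 1.793e+11) = 1.6037e+12 / 1.9623e+12 ≈ 0.8173.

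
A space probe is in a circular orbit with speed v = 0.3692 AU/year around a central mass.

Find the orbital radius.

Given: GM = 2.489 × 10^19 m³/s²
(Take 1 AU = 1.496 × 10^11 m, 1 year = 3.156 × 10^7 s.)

Convert to SI: v = 0.3692 AU/year = 1750.07 m/s.
For a circular orbit, v² = GM / r, so r = GM / v².
r = 2.489e+19 / (1750.07)² m ≈ 8.127e+12 m = 54.32 AU.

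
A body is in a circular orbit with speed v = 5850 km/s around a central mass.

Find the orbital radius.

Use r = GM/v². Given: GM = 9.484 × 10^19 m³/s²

Convert to SI: v = 5850 km/s = 5.85e+06 m/s.
For a circular orbit, v² = GM / r, so r = GM / v².
r = 9.484e+19 / (5.85e+06)² m ≈ 2.771e+06 m = 2.771 × 10^6 m.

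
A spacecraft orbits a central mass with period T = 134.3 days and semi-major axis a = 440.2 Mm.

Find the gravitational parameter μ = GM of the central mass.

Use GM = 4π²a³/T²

Convert to SI: T = 134.3 days = 1.16035e+07 s; a = 440.2 Mm = 4.402e+08 m.
GM = 4π² · a³ / T².
GM = 4π² · (4.402e+08)³ / (1.16035e+07)² m³/s² ≈ 2.501e+13 m³/s² = 2.501 × 10^13 m³/s².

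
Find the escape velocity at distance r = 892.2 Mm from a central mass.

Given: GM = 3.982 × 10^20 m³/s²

Convert to SI: r = 892.2 Mm = 8.922e+08 m.
Escape velocity comes from setting total energy to zero: ½v² − GM/r = 0 ⇒ v_esc = √(2GM / r).
v_esc = √(2 · 3.982e+20 / 8.922e+08) m/s ≈ 9.448e+05 m/s = 944.8 km/s.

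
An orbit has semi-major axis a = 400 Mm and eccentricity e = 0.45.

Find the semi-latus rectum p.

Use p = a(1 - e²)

Convert to SI: a = 400 Mm = 4e+08 m.
p = a (1 − e²).
p = 4e+08 · (1 − (0.45)²) = 4e+08 · 0.7975 ≈ 3.19e+08 m = 319 Mm.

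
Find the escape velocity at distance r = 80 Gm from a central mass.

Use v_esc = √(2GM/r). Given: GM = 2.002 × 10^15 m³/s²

Convert to SI: r = 80 Gm = 8e+10 m.
Escape velocity comes from setting total energy to zero: ½v² − GM/r = 0 ⇒ v_esc = √(2GM / r).
v_esc = √(2 · 2.002e+15 / 8e+10) m/s ≈ 223.7 m/s = 223.7 m/s.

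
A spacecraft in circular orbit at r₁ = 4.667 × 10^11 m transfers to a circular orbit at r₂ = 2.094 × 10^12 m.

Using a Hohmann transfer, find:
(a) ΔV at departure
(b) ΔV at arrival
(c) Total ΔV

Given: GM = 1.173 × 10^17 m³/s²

Transfer semi-major axis: a_t = (r₁ + r₂)/2 = (4.667e+11 + 2.094e+12)/2 = 1.28035e+12 m.
Circular speeds: v₁ = √(GM/r₁) = 501.337 m/s, v₂ = √(GM/r₂) = 236.68 m/s.
Transfer speeds (vis-viva v² = GM(2/r − 1/a_t)): v₁ᵗ = 641.142 m/s, v₂ᵗ = 142.894 m/s.
(a) ΔV₁ = |v₁ᵗ − v₁| ≈ 139.8 m/s = 139.8 m/s.
(b) ΔV₂ = |v₂ − v₂ᵗ| ≈ 93.79 m/s = 93.79 m/s.
(c) ΔV_total = ΔV₁ + ΔV₂ ≈ 233.6 m/s = 233.6 m/s.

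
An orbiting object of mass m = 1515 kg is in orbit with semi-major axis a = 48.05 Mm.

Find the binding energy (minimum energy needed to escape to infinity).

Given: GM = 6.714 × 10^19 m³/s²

Convert to SI: a = 48.05 Mm = 4.805e+07 m.
Total orbital energy is E = −GMm/(2a); binding energy is E_bind = −E = GMm/(2a).
E_bind = 6.714e+19 · 1515 / (2 · 4.805e+07) J ≈ 1.058e+15 J = 1.058 PJ.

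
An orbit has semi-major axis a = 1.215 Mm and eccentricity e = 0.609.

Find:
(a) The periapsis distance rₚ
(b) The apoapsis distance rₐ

Convert to SI: a = 1.215 Mm = 1.215e+06 m.
(a) rₚ = a(1 − e) = 1.215e+06 · (1 − 0.609) = 1.215e+06 · 0.391 ≈ 4.751e+05 m = 475.1 km.
(b) rₐ = a(1 + e) = 1.215e+06 · (1 + 0.609) = 1.215e+06 · 1.609 ≈ 1.955e+06 m = 1.955 Mm.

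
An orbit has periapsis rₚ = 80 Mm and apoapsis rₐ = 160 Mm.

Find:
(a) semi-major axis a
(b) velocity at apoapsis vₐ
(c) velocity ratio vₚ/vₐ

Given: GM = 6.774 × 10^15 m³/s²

Convert to SI: rₚ = 80 Mm = 8e+07 m; rₐ = 160 Mm = 1.6e+08 m.
(a) a = (rₚ + rₐ)/2 = (8e+07 + 1.6e+08)/2 ≈ 1.2e+08 m
(b) With a = (rₚ + rₐ)/2 = 1.2e+08 m, vₐ = √(GM (2/rₐ − 1/a)) = √(6.774e+15 · (2/1.6e+08 − 1/1.2e+08)) m/s ≈ 5313 m/s
(c) Conservation of angular momentum (rₚvₚ = rₐvₐ) gives vₚ/vₐ = rₐ/rₚ = 1.6e+08/8e+07 ≈ 2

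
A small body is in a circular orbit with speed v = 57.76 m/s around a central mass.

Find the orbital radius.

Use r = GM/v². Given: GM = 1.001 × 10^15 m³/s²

For a circular orbit, v² = GM / r, so r = GM / v².
r = 1.001e+15 / (57.76)² m ≈ 3e+11 m = 300 Gm.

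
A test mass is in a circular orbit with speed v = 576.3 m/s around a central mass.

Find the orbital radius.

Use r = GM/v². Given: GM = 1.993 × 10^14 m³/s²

For a circular orbit, v² = GM / r, so r = GM / v².
r = 1.993e+14 / (576.3)² m ≈ 6.001e+08 m = 600.1 Mm.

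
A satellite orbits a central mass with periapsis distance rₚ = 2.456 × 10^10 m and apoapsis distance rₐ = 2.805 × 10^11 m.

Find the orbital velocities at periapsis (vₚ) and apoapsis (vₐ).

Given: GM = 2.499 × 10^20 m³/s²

Use the vis-viva equation v² = GM(2/r − 1/a) with a = (rₚ + rₐ)/2 = (2.456e+10 + 2.805e+11)/2 = 1.5253e+11 m.
vₚ = √(GM · (2/rₚ − 1/a)) = √(2.499e+20 · (2/2.456e+10 − 1/1.5253e+11)) m/s ≈ 1.368e+05 m/s = 136.8 km/s.
vₐ = √(GM · (2/rₐ − 1/a)) = √(2.499e+20 · (2/2.805e+11 − 1/1.5253e+11)) m/s ≈ 1.198e+04 m/s = 11.98 km/s.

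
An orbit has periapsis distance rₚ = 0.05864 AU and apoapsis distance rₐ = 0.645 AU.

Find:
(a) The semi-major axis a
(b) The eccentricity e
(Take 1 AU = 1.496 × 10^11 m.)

Convert to SI: rₚ = 0.05864 AU = 8.77254e+09 m; rₐ = 0.645 AU = 9.6492e+10 m.
(a) a = (rₚ + rₐ) / 2 = (8.77254e+09 + 9.6492e+10) / 2 ≈ 5.263e+10 m = 0.3518 AU.
(b) e = (rₐ − rₚ) / (rₐ + rₚ) = (9.6492e+10 − 8.77254e+09) / (9.6492e+10 + 8.77254e+09) ≈ 0.8333.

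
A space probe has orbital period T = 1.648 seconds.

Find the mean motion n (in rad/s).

n = 2π / T.
n = 2π / 1.648 s ≈ 3.813 rad/s.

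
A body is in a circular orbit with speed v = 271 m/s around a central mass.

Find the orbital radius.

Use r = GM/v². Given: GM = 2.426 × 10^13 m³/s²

For a circular orbit, v² = GM / r, so r = GM / v².
r = 2.426e+13 / (271)² m ≈ 3.303e+08 m = 3.303 × 10^8 m.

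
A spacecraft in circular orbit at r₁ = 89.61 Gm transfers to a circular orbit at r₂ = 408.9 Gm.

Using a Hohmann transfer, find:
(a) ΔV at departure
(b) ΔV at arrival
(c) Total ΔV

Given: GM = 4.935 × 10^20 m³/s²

Convert to SI: r₁ = 89.61 Gm = 8.961e+10 m; r₂ = 408.9 Gm = 4.089e+11 m.
Transfer semi-major axis: a_t = (r₁ + r₂)/2 = (8.961e+10 + 4.089e+11)/2 = 2.49255e+11 m.
Circular speeds: v₁ = √(GM/r₁) = 74210.5 m/s, v₂ = √(GM/r₂) = 34740.4 m/s.
Transfer speeds (vis-viva v² = GM(2/r − 1/a_t)): v₁ᵗ = 95050 m/s, v₂ᵗ = 20830.1 m/s.
(a) ΔV₁ = |v₁ᵗ − v₁| ≈ 2.084e+04 m/s = 20.84 km/s.
(b) ΔV₂ = |v₂ − v₂ᵗ| ≈ 1.391e+04 m/s = 13.91 km/s.
(c) ΔV_total = ΔV₁ + ΔV₂ ≈ 3.475e+04 m/s = 34.75 km/s.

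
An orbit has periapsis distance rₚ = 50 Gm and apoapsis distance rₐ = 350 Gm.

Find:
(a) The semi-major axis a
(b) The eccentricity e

Convert to SI: rₚ = 50 Gm = 5e+10 m; rₐ = 350 Gm = 3.5e+11 m.
(a) a = (rₚ + rₐ) / 2 = (5e+10 + 3.5e+11) / 2 ≈ 2e+11 m = 200 Gm.
(b) e = (rₐ − rₚ) / (rₐ + rₚ) = (3.5e+11 − 5e+10) / (3.5e+11 + 5e+10) ≈ 0.75.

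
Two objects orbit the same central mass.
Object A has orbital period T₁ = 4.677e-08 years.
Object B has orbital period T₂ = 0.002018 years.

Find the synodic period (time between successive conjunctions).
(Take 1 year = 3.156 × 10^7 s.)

Convert to SI: T₁ = 4.677e-08 years = 1.47606 s; T₂ = 0.002018 years = 63688.1 s.
T_syn = |T₁ · T₂ / (T₁ − T₂)|.
T_syn = |1.47606 · 63688.1 / (1.47606 − 63688.1)| s ≈ 1.476 s = 4.677e-08 years.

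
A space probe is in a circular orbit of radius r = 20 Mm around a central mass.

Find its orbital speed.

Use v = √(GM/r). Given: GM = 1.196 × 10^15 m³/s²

Convert to SI: r = 20 Mm = 2e+07 m.
For a circular orbit, gravity supplies the centripetal force, so v = √(GM / r).
v = √(1.196e+15 / 2e+07) m/s ≈ 7733 m/s = 7.733 km/s.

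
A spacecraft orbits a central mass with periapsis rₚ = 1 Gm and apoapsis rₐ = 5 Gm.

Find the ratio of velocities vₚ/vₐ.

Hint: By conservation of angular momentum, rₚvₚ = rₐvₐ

Convert to SI: rₚ = 1 Gm = 1e+09 m; rₐ = 5 Gm = 5e+09 m.
Conservation of angular momentum gives rₚvₚ = rₐvₐ, so vₚ/vₐ = rₐ/rₚ.
vₚ/vₐ = 5e+09 / 1e+09 ≈ 5.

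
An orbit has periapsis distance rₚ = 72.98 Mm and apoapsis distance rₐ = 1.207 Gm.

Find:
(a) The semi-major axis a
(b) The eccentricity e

Convert to SI: rₚ = 72.98 Mm = 7.298e+07 m; rₐ = 1.207 Gm = 1.207e+09 m.
(a) a = (rₚ + rₐ) / 2 = (7.298e+07 + 1.207e+09) / 2 ≈ 6.4e+08 m = 640 Mm.
(b) e = (rₐ − rₚ) / (rₐ + rₚ) = (1.207e+09 − 7.298e+07) / (1.207e+09 + 7.298e+07) ≈ 0.886.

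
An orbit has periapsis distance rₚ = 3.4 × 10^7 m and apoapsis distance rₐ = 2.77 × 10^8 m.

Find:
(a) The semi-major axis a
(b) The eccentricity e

(a) a = (rₚ + rₐ) / 2 = (3.4e+07 + 2.77e+08) / 2 ≈ 1.555e+08 m = 1.555 × 10^8 m.
(b) e = (rₐ − rₚ) / (rₐ + rₚ) = (2.77e+08 − 3.4e+07) / (2.77e+08 + 3.4e+07) ≈ 0.7814.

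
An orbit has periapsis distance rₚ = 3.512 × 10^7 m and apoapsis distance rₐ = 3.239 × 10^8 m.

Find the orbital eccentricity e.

e = (rₐ − rₚ) / (rₐ + rₚ).
e = (3.239e+08 − 3.512e+07) / (3.239e+08 + 3.512e+07) = 2.8878e+08 / 3.5902e+08 ≈ 0.8044.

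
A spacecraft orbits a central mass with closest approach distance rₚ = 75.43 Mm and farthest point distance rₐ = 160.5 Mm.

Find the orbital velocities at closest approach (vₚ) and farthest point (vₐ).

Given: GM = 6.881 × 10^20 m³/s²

Convert to SI: rₚ = 75.43 Mm = 7.543e+07 m; rₐ = 160.5 Mm = 1.605e+08 m.
Use the vis-viva equation v² = GM(2/r − 1/a) with a = (rₚ + rₐ)/2 = (7.543e+07 + 1.605e+08)/2 = 1.17965e+08 m.
vₚ = √(GM · (2/rₚ − 1/a)) = √(6.881e+20 · (2/7.543e+07 − 1/1.17965e+08)) m/s ≈ 3.523e+06 m/s = 3523 km/s.
vₐ = √(GM · (2/rₐ − 1/a)) = √(6.881e+20 · (2/1.605e+08 − 1/1.17965e+08)) m/s ≈ 1.656e+06 m/s = 1656 km/s.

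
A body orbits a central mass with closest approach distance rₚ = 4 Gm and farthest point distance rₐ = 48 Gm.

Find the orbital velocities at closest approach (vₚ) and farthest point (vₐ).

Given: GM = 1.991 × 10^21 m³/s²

Convert to SI: rₚ = 4 Gm = 4e+09 m; rₐ = 48 Gm = 4.8e+10 m.
Use the vis-viva equation v² = GM(2/r − 1/a) with a = (rₚ + rₐ)/2 = (4e+09 + 4.8e+10)/2 = 2.6e+10 m.
vₚ = √(GM · (2/rₚ − 1/a)) = √(1.991e+21 · (2/4e+09 − 1/2.6e+10)) m/s ≈ 9.586e+05 m/s = 958.6 km/s.
vₐ = √(GM · (2/rₐ − 1/a)) = √(1.991e+21 · (2/4.8e+10 − 1/2.6e+10)) m/s ≈ 7.988e+04 m/s = 79.88 km/s.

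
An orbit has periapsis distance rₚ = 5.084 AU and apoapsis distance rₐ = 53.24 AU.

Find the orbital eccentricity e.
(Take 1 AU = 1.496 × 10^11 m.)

Convert to SI: rₚ = 5.084 AU = 7.60566e+11 m; rₐ = 53.24 AU = 7.9647e+12 m.
e = (rₐ − rₚ) / (rₐ + rₚ).
e = (7.9647e+12 − 7.60566e+11) / (7.9647e+12 + 7.60566e+11) = 7.20414e+12 / 8.72527e+12 ≈ 0.8257.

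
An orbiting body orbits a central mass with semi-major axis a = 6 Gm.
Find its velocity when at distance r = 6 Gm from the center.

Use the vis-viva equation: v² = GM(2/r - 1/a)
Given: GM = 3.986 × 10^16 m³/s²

Convert to SI: a = 6 Gm = 6e+09 m; r = 6 Gm = 6e+09 m.
Vis-viva: v = √(GM · (2/r − 1/a)).
2/r − 1/a = 2/6e+09 − 1/6e+09 = 1.66667e-10 m⁻¹.
v = √(3.986e+16 · 1.66667e-10) m/s ≈ 2577 m/s = 2.577 km/s.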